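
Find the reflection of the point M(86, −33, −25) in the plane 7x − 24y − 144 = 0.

(58, 63, -25)

n = (7, −24, 0), |n|² = 625, n·M − 144 = 1250, so t = 1250/625 = 2.
Foot F = M − 2·n = (72, 15, −25); the reflection is 2F − M = (58, 63, −25).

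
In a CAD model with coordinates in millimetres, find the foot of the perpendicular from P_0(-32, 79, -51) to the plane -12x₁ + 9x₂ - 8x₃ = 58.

(28, 34, -11)

The perpendicular from P_0 has direction n = (-12, 9, -8): r = (-32, 79, -51) + μ(-12, 9, -8).
Substitute into the plane: n·(P_0 + μn) = 58 gives 1503 + 289μ = 58, so μ = -5.
Foot = (-32, 79, -51) + (-5)·(-12, 9, -8) = (28, 34, -11).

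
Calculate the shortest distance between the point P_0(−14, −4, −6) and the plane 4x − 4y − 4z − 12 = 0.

7√3/3

d = |4·(-14) + (-4)·(-4) + (-4)·(-6) − 12| / √(16 + 16 + 16) = |-28| / (4√3) = 7/√3.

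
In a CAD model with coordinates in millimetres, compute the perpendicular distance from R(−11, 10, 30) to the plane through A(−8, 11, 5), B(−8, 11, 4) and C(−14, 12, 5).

AB = (0, 0, −1) and AC = (−6, 1, 0), so a normal is n = AB × AC = (1, 6, 0).
Then n·(−11, 10, 30) − 58 = −9.
|n| = √(1 + 36 + 0) = √37, so the distance is |-9|/√37 = 9√37/37.

9/√37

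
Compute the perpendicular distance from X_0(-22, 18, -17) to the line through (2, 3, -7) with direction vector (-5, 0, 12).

Direction vector d = (-5, 0, 12).
AP = (-24, 15, -10), and AP × d = (180, 338, 75).
|AP × d|² = 152269 and |d|² = 169, so the distance is √(152269/169) = √901.

√901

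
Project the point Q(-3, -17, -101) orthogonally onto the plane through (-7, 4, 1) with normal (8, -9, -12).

(-43, 28, -41)

The perpendicular from Q has direction n = (8, -9, -12): r = (-3, -17, -101) + μ(8, -9, -12).
Substitute into the plane: n·(Q + μn) = -104 gives 1341 + 289μ = -104, so μ = -5.
Foot = (-3, -17, -101) + (-5)·(8, -9, -12) = (-43, 28, -41).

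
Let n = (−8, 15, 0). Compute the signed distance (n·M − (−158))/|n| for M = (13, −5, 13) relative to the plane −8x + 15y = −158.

n·M − (-158) = -21.
|n| = 17, so the signed distance is -21/17.

-21/17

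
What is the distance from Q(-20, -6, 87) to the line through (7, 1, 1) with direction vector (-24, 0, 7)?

Direction vector d = (-24, 0, 7).
AP = (-27, -7, 86); AP·d = 1250, |AP|² = 8174, |d|² = 625.
distance² = |AP|² − (AP·d)²/|d|² = 8174 − 1562500/625 = 5674, so the distance is √5674.

√5674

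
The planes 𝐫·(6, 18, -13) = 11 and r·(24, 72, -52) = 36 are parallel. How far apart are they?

2/23

Divide the second equation by 4 to match normals: 6x₁ + 18x₂ - 13x₃ = 9.
With common normal n = (6, 18, -13) (|n| = 23), the distance is |11 − 9|/|n| = 2/23.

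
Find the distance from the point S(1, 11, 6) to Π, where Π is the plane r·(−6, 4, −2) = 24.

√14/14

Normal vector n = (−6, 4, −2), and n·(1, 11, 6) − 24 = 2.
|n| = √(36 + 16 + 4) = 2√14, so the distance is |2|/(2√14) = 1/√14.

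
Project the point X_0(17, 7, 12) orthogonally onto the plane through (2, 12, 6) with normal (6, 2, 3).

The perpendicular from X_0 has direction n = (6, 2, 3): r = (17, 7, 12) + t(6, 2, 3).
Substitute into the plane: n·(X_0 + tn) = 54 gives 152 + 49t = 54, so t = -2.
Foot = (17, 7, 12) + (-2)·(6, 2, 3) = (5, 3, 6).

(5, 3, 6)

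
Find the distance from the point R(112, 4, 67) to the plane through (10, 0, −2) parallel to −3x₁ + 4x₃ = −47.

6

Parallel planes share the normal n = (−3, 0, 4); since (10, 0, −2) lies on the plane, its equation is −3x₁ + 4x₃ = -38.
d = |(-3)·112 + 4·67 − (-38)| / √(9 + 0 + 16) = |-30| / 5 = 6.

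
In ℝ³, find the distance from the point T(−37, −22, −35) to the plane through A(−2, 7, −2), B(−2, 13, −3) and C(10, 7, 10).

AB = (0, 6, −1) and AC = (12, 0, 12), so a normal is n = AB × AC = (72, −12, −72).
Then n·(−37, −22, −35) − (−84) = 204.
|n| = √(5184 + 144 + 5184) = 12√73, so the distance is |204|/(12√73) = 17√73/73.

17√73/73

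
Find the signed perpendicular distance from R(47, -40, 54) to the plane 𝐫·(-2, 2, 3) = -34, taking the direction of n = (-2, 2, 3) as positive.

22/√17

n·R − (-34) = 22.
|n| = √17, so the signed distance is 22/√17.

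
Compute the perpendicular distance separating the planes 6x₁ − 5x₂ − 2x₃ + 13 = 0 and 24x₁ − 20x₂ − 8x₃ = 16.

Divide the second equation by 4 to match normals: 6x₁ − 5x₂ − 2x₃ = 4.
Both planes have normal n = (6, −5, −2), |n| = √65. Any point on the first plane is at distance |4 − (-13)|/|n| = 17/√65 = 17√65/65 from the second.

17√65/65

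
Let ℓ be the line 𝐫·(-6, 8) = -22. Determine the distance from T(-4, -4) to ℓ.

7/5

d = |(-6)·(-4) + 8·(-4) − (-22)| / √(36 + 64) = |14|/10 = 7/5.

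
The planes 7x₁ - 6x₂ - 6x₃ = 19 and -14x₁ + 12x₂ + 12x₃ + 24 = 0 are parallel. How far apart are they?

Divide the second equation by -2 to match normals: 7x₁ - 6x₂ - 6x₃ = 12.
Both planes have normal n = (7, -6, -6), |n| = 11. Any point on the first plane is at distance |12 − 19|/|n| = 7/11 from the second.

7/11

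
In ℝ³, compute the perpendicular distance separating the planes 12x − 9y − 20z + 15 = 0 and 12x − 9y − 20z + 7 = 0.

8/25

With common normal n = (12, −9, −20) (|n| = 25), the distance is |(-15) − (-7)|/|n| = 8/25.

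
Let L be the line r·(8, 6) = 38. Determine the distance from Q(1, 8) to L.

9/5

The normal to the line is n = (8, 6) with |n| = 10.
|n·Q − 38| = |56 − 38| = 18, so the distance is 18/10 = 9/5.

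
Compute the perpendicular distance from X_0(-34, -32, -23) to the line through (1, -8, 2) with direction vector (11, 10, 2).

√401

Direction vector d = (11, 10, 2).
AP = (-35, -24, -25), and AP × d = (202, -205, -86).
|AP × d|² = 90225 and |d|² = 225, so the distance is √(90225/225) = √401.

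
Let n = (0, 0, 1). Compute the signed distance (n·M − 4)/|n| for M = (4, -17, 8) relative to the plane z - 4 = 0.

4

n·M − 4 = 4.
|n| = 1, so the signed distance is 4/1 = 4.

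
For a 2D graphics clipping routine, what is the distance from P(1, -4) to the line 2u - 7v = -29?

d = |2·1 + (-7)·(-4) − (-29)| / √(4 + 49) = |59|/√53 = 59/√53.

59√53/53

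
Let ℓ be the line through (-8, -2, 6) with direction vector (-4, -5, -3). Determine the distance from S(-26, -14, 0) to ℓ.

3√6

Direction vector d = (-4, -5, -3).
AP = (-18, -12, -6), and AP × d = (6, -30, 42).
|AP × d|² = 2700 and |d|² = 50, so the distance is √(2700/50) = √54 = 3√6.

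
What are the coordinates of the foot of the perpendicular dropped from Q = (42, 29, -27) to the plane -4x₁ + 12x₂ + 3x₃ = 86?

The perpendicular from Q has direction n = (-4, 12, 3): r = (42, 29, -27) + t(-4, 12, 3).
Substitute into the plane: n·(Q + tn) = 86 gives 99 + 169t = 86, so t = -1/13.
Foot = (42, 29, -27) + (-1/13)·(-4, 12, 3) = (550/13, 365/13, -354/13).

(550/13, 365/13, -354/13)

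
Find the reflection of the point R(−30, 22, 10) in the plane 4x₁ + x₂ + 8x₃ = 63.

With n = (4, 1, 8), the signed offset is (n·R − 63)/|n|² = -81/81 = -1.
R' = R − 2t·n = (−30, 22, 10) − (-2)·(4, 1, 8) = (−22, 24, 26).

(-22, 24, 26)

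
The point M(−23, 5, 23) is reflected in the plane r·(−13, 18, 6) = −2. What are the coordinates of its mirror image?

n = (−13, 18, 6), |n|² = 529, n·M − (-2) = 529, so t = 529/529 = 1.
Foot F = M − 1·n = (−10, −13, 17); the reflection is 2F − M = (3, −31, 11).

(3, -31, 11)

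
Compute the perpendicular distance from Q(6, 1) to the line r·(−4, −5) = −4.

25/√41

The normal to the line is n = (−4, −5) with |n| = √41.
|n·Q − (-4)| = |-29 − (-4)| = 25, so the distance is 25/√41 = 25√41/41.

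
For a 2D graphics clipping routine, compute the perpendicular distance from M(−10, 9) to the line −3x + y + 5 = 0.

44/√10

The normal to the line is n = (−3, 1) with |n| = √10.
|n·M − (-5)| = |39 − (-5)| = 44, so the distance is 44/√10.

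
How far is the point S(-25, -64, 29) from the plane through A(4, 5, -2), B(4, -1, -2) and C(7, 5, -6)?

AB = (0, -6, 0) and AC = (3, 0, -4), so a normal is n = AB × AC = (24, 0, 18).
Then n·(-25, -64, 29) - 60 = -138.
|n| = √(576 + 0 + 324) = 30, so the distance is |-138|/30 = 23/5.

23/5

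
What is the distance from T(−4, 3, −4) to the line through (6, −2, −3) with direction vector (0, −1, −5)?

3√14

Direction vector d = (0, −1, −5).
AP = (−10, 5, −1), and AP × d = (−26, −50, 10).
|AP × d|² = 3276 and |d|² = 26, so the distance is √(3276/26) = √126 = 3√14.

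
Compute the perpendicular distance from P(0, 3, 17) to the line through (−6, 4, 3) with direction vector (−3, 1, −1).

Direction vector d = (−3, 1, −1).
AP = (6, −1, 14); AP·d = -33, |AP|² = 233, |d|² = 11.
distance² = |AP|² − (AP·d)²/|d|² = 233 − 1089/11 = 134, so the distance is √134.

√134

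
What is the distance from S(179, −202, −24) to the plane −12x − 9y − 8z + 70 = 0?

n = (−12, −9, −8); n·P − (-70) = -68; |n| = 17; distance = 68/17 = 4.

4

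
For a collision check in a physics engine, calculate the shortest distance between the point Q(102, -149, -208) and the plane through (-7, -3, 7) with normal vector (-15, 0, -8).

5

The plane has equation n·(r − (-7, -3, 7)) = 0, i.e. n·r = 49.
n = (-15, 0, -8); n·P − 49 = 85; |n| = 17; distance = 85/17 = 5.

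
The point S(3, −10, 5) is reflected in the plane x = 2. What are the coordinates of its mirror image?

n = (1, 0, 0), |n|² = 1, n·S − 2 = 1, so t = 1/1 = 1.
Foot F = S − 1·n = (2, −10, 5); the reflection is 2F − S = (1, −10, 5).

(1, -10, 5)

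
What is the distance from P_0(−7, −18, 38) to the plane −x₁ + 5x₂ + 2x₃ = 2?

3√30/10

Normal vector n = (−1, 5, 2), and n·(−7, −18, 38) − 2 = −9.
|n| = √(1 + 25 + 4) = √30, so the distance is |-9|/√30 = 3√30/10.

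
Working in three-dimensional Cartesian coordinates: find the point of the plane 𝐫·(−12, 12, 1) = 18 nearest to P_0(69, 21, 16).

n = (−12, 12, 1), |n|² = 289, and n·P_0 − 18 = -578.
t = -578/289 = -2, so the foot is P_0 − t·n = (69, 21, 16) − (-2)·(−12, 12, 1) = (45, 45, 18).

(45, 45, 18)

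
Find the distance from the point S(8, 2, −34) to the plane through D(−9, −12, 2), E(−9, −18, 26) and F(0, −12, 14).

DE = (0, −6, 24) and DF = (9, 0, 12), so a normal is n = DE × DF = (−72, 216, 54).
n = (−72, 216, 54); n·P − (-1836) = -144; |n| = 234; distance = 144/234 = 8/13.

8/13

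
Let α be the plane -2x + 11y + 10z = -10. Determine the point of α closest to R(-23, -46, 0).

n = (-2, 11, 10), |n|² = 225, and n·R − (-10) = -450.
t = -450/225 = -2, so the foot is R − t·n = (-23, -46, 0) − (-2)·(-2, 11, 10) = (-27, -24, 20).

(-27, -24, 20)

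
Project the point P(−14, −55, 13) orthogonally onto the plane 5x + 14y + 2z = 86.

n = (5, 14, 2), |n|² = 225, and n·P − 86 = -900.
t = -900/225 = -4, so the foot is P − t·n = (−14, −55, 13) − (-4)·(5, 14, 2) = (6, 1, 21).

(6, 1, 21)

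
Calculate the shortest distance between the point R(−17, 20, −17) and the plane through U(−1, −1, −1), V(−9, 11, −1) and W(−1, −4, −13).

UV = (−8, 12, 0) and UW = (0, −3, −12), so a normal is n = UV × UW = (−144, −96, 24).
d = |(-144)·(-17) + (-96)·20 + 24·(-17) − 216| / √(20736 + 9216 + 576) = |-96| / (24√53) = 4√53/53.

4√53/53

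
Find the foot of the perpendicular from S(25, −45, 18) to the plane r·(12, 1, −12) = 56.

(437/17, -764/17, 294/17)

n = (12, 1, −12), |n|² = 289, and n·S − 56 = -17.
t = -17/289 = -1/17, so the foot is S − t·n = (25, −45, 18) − (-1/17)·(12, 1, −12) = (437/17, −764/17, 294/17).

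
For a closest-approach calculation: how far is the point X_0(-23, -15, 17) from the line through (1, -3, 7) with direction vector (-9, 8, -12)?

Direction vector d = (-9, 8, -12).
AP = (-24, -12, 10); AP·d = 0, |AP|² = 820, |d|² = 289.
distance² = |AP|² − (AP·d)²/|d|² = 820 − 0/289 = 820, so the distance is 2√205.

2√205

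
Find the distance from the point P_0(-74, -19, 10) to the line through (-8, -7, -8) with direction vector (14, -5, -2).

Direction vector d = (14, -5, -2).
AP = (-66, -12, 18), and AP × d = (114, 120, 498).
|AP × d|² = 275400 and |d|² = 225, so the distance is √(275400/225) = √1224 = 6√34.

6√34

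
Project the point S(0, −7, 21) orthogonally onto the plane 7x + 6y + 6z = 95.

n = (7, 6, 6), |n|² = 121, and n·S − 95 = -11.
t = -11/121 = -1/11, so the foot is S − t·n = (0, −7, 21) − (-1/11)·(7, 6, 6) = (7/11, −71/11, 237/11).

(7/11, -71/11, 237/11)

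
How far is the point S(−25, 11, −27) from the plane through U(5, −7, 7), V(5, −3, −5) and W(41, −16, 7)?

UV = (0, 4, −12) and UW = (36, −9, 0), so a normal is n = UV × UW = (−108, −432, −144).
n = (−108, −432, −144); n·P − 1476 = 360; |n| = 468; distance = 360/468 = 10/13.

10/13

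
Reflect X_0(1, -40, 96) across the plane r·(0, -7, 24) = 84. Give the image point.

n = (0, -7, 24), |n|² = 625, n·X_0 − 84 = 2500, so t = 2500/625 = 4.
Foot F = X_0 − 4·n = (1, -12, 0); the reflection is 2F − X_0 = (1, 16, -96).

(1, 16, -96)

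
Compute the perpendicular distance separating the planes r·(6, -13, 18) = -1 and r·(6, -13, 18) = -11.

Both planes have normal n = (6, -13, 18), |n| = 23. Any point on the first plane is at distance |(-11) − (-1)|/|n| = 10/23 from the second.

10/23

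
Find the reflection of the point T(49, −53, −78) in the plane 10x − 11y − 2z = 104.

n = (10, −11, −2), |n|² = 225, n·T − 104 = 1125, so t = 1125/225 = 5.
Foot F = T − 5·n = (−1, 2, −68); the reflection is 2F − T = (−51, 57, −58).

(-51, 57, -58)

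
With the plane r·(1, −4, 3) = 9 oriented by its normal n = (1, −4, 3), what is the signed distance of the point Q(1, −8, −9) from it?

n·Q − 9 = -3.
|n| = √26, so the signed distance is -3√26/26.

-3√26/26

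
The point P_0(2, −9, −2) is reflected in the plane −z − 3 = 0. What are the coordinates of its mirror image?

n = (0, 0, −1), |n|² = 1, n·P_0 − 3 = -1, so t = -1/1 = -1.
Foot F = P_0 − (-1)·n = (2, −9, −3); the reflection is 2F − P_0 = (2, −9, −4).

(2, -9, -4)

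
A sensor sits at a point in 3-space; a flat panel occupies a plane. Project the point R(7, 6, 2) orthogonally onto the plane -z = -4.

n = (0, 0, -1), |n|² = 1, and n·R − (-4) = 2.
t = 2/1 = 2, so the foot is R − t·n = (7, 6, 2) − 2·(0, 0, -1) = (7, 6, 4).

(7, 6, 4)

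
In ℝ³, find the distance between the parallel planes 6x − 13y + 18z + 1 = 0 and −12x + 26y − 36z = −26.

14/23

Divide the second equation by -2 to match normals: 6x − 13y + 18z = 13.
With common normal n = (6, −13, 18) (|n| = 23), the distance is |(-1) − 13|/|n| = 14/23.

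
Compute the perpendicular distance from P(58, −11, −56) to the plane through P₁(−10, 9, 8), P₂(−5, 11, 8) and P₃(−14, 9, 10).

P₁P₂ = (5, 2, 0) and P₁P₃ = (−4, 0, 2), so a normal is n = P₁P₂ × P₁P₃ = (4, −10, 8).
Then n·(58, −11, −56) − (−66) = −40.
|n| = √(16 + 100 + 64) = 6√5, so the distance is |-40|/(6√5) = 4√5/3.

4√5/3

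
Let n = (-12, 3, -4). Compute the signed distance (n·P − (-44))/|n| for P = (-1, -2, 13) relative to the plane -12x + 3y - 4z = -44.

n·P − (-44) = -2.
|n| = 13, so the signed distance is -2/13.

-2/13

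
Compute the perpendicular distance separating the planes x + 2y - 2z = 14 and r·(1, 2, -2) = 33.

19/3

Both planes have normal n = (1, 2, -2), |n| = 3. Any point on the first plane is at distance |33 − 14|/|n| = 19/3 from the second.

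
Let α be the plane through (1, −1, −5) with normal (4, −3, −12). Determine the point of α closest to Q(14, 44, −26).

The perpendicular from Q has direction n = (4, −3, −12): r = (14, 44, −26) + λ(4, −3, −12).
Substitute into the plane: n·(Q + λn) = 67 gives 236 + 169λ = 67, so λ = -1.
Foot = (14, 44, −26) + (-1)·(4, −3, −12) = (10, 47, −14).

(10, 47, -14)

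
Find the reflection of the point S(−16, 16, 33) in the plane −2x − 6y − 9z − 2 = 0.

(-28, -20, -21)

n = (−2, −6, −9), |n|² = 121, n·S − 2 = -363, so t = -363/121 = -3.
Foot F = S − (-3)·n = (−22, −2, 6); the reflection is 2F − S = (−28, −20, −21).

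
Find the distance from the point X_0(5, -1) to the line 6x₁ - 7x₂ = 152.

23√85/17

d = |6·5 + (-7)·(-1) − 152| / √(36 + 49) = |-115|/√85 = 115/√85.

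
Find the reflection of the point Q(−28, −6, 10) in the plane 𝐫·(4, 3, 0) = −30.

With n = (4, 3, 0), the signed offset is (n·Q − (-30))/|n|² = -100/25 = -4.
Q' = Q − 2t·n = (−28, −6, 10) − (-8)·(4, 3, 0) = (4, 18, 10).

(4, 18, 10)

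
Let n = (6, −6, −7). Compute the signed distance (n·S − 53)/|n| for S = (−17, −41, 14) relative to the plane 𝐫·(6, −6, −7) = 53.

-7/11

n·S − 53 = -7.
|n| = 11, so the signed distance is -7/11.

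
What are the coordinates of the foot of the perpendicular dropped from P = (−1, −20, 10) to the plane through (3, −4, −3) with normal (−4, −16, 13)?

(3, -4, -3)

The perpendicular from P has direction n = (−4, −16, 13): r = (−1, −20, 10) + μ(−4, −16, 13).
Substitute into the plane: n·(P + μn) = 13 gives 454 + 441μ = 13, so μ = -1.
Foot = (−1, −20, 10) + (-1)·(−4, −16, 13) = (3, −4, −3).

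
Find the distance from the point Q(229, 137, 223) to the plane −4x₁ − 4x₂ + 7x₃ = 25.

Normal vector n = (−4, −4, 7), and n·(229, 137, 223) − 25 = 72.
|n| = √(16 + 16 + 49) = 9, so the distance is |72|/9 = 8.

8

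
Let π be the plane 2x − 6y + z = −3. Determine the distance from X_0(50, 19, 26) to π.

15/√41

d = |2·50 + (-6)·19 + 1·26 − (-3)| / √(4 + 36 + 1) = |15| / √41 = 15√41/41.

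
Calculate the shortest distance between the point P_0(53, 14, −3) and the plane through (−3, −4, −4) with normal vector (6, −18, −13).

1/23

The plane has equation n·(r − (−3, −4, −4)) = 0, i.e. n·r = 106.
n = (6, −18, −13); n·P − 106 = -1; |n| = 23; distance = 1/23.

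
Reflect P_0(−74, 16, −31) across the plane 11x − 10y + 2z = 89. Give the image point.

n = (11, −10, 2), |n|² = 225, n·P_0 − 89 = -1125, so t = -1125/225 = -5.
Foot F = P_0 − (-5)·n = (−19, −34, −21); the reflection is 2F − P_0 = (36, −84, −11).

(36, -84, -11)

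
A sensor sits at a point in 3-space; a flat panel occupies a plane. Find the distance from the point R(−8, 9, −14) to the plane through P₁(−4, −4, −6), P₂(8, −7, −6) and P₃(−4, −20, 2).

P₁P₂ = (12, −3, 0) and P₁P₃ = (0, −16, 8), so a normal is n = P₁P₂ × P₁P₃ = (−24, −96, −192).
Then n·(−8, 9, −14) − 1632 = 384.
|n| = √(576 + 9216 + 36864) = 216, so the distance is |384|/216 = 16/9.

16/9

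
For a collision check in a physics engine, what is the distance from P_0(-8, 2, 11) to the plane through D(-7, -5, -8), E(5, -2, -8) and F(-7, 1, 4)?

3√21/7

DE = (12, 3, 0) and DF = (0, 6, 12), so a normal is n = DE × DF = (36, -144, 72).
n = (36, -144, 72); n·P − (-108) = 324; |n| = 36√21; distance = 324/(36√21) = 9/√21.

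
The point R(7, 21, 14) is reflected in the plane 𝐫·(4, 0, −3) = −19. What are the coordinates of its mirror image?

n = (4, 0, −3), |n|² = 25, n·R − (-19) = 5, so t = 5/25 = 1/5.
Foot F = R − (1/5)·n = (31/5, 21, 73/5); the reflection is 2F − R = (27/5, 21, 76/5).

(27/5, 21, 76/5)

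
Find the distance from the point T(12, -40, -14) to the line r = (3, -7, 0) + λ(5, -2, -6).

√781

Direction vector d = (5, -2, -6).
AP = (9, -33, -14); AP·d = 195, |AP|² = 1366, |d|² = 65.
distance² = |AP|² − (AP·d)²/|d|² = 1366 − 38025/65 = 781, so the distance is √781.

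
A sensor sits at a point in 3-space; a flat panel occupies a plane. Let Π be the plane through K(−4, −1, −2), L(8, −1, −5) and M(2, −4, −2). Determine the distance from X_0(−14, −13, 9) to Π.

10√21/21

KL = (12, 0, −3) and KM = (6, −3, 0), so a normal is n = KL × KM = (−9, −18, −36).
Then n·(−14, −13, 9) − 126 = −90.
|n| = √(81 + 324 + 1296) = 9√21, so the distance is |-90|/(9√21) = 10/√21.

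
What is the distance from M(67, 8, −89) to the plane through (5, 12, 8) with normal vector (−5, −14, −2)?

The plane has equation n·(r − (5, 12, 8)) = 0, i.e. n·r = -209.
Then n·(67, 8, −89) − (−209) = −60.
|n| = √(25 + 196 + 4) = 15, so the distance is |-60|/15 = 4.

4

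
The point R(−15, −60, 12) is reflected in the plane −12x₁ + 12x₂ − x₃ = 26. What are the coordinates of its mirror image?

With n = (−12, 12, −1), the signed offset is (n·R − 26)/|n|² = -578/289 = -2.
R' = R − 2t·n = (−15, −60, 12) − (-4)·(−12, 12, −1) = (−63, −12, 8).

(-63, -12, 8)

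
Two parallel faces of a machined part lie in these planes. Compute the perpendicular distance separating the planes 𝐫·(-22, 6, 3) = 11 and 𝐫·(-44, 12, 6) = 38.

8/23

Divide the second equation by 2 to match normals: -22x + 6y + 3z = 19.
With common normal n = (-22, 6, 3) (|n| = 23), the distance is |11 − 19|/|n| = 8/23.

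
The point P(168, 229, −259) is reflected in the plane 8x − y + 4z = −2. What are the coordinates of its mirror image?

(152, 231, -267)

With n = (8, −1, 4), the signed offset is (n·P − (-2))/|n|² = 81/81 = 1.
P' = P − 2t·n = (168, 229, −259) − 2·(8, −1, 4) = (152, 231, −267).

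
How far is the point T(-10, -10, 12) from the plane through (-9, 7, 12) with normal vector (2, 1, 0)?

19√5/5

The plane has equation n·(r − (-9, 7, 12)) = 0, i.e. n·r = -11.
Then n·(-10, -10, 12) - (-11) = -19.
|n| = √(4 + 1 + 0) = √5, so the distance is |-19|/√5 = 19/√5.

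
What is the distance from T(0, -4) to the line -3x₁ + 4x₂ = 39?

11

The normal to the line is n = (-3, 4) with |n| = 5.
|n·T − 39| = |-16 − 39| = 55, so the distance is 55/5 = 11.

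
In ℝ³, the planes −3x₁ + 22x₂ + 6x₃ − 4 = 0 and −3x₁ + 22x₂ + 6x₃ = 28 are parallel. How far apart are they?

Both planes have normal n = (−3, 22, 6), |n| = 23. Any point on the first plane is at distance |28 − 4|/|n| = 24/23 from the second.

24/23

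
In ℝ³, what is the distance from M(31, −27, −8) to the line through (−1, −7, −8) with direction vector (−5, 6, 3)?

Direction vector d = (−5, 6, 3).
AP = (32, −20, 0), and AP × d = (−60, −96, 92).
|AP × d|² = 21280 and |d|² = 70, so the distance is √(21280/70) = √304 = 4√19.

4√19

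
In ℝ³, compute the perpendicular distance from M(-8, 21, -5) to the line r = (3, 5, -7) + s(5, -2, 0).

2√30

Direction vector d = (5, -2, 0).
AP = (-11, 16, 2); AP·d = -87, |AP|² = 381, |d|² = 29.
distance² = |AP|² − (AP·d)²/|d|² = 381 − 7569/29 = 120, so the distance is 2√30.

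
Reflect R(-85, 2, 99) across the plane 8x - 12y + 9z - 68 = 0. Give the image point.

(-1557/17, 202/17, 1557/17)

n = (8, -12, 9), |n|² = 289, n·R − 68 = 119, so t = 119/289 = 7/17.
Foot F = R − (7/17)·n = (-1501/17, 118/17, 1620/17); the reflection is 2F − R = (-1557/17, 202/17, 1557/17).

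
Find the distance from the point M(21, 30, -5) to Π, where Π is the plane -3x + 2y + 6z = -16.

17/7

n = (-3, 2, 6); n·P − (-16) = -17; |n| = 7; distance = 17/7.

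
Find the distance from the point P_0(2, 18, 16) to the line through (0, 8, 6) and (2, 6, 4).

4√6

A direction vector is d = (2, −2, −2).
AP = (2, 10, 10), and AP × d = (0, 24, −24).
|AP × d|² = 1152 and |d|² = 12, so the distance is √(1152/12) = √96 = 4√6.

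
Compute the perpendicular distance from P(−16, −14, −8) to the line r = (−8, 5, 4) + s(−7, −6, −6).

Direction vector d = (−7, −6, −6).
AP = (−8, −19, −12); AP·d = 242, |AP|² = 569, |d|² = 121.
distance² = |AP|² − (AP·d)²/|d|² = 569 − 58564/121 = 85, so the distance is √85.

√85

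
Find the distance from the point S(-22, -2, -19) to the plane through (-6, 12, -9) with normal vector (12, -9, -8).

14/17

The plane has equation n·(r − (-6, 12, -9)) = 0, i.e. n·r = -108.
Then n·(-22, -2, -19) - (-108) = 14.
|n| = √(144 + 81 + 64) = 17, so the distance is |14|/17 = 14/17.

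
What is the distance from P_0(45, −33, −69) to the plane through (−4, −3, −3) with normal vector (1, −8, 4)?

The plane has equation n·(r − (−4, −3, −3)) = 0, i.e. n·r = 8.
d = |1·45 + (-8)·(-33) + 4·(-69) − 8| / √(1 + 64 + 16) = |25| / 9 = 25/9.

25/9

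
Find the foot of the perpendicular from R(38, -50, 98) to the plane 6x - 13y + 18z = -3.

(8, 15, 8)

The perpendicular from R has direction n = (6, -13, 18): r = (38, -50, 98) + μ(6, -13, 18).
Substitute into the plane: n·(R + μn) = -3 gives 2642 + 529μ = -3, so μ = -5.
Foot = (38, -50, 98) + (-5)·(6, -13, 18) = (8, 15, 8).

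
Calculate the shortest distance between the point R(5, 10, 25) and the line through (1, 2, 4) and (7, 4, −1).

2√114

A direction vector is d = (6, 2, −5).
AP = (4, 8, 21), and AP × d = (−82, 146, −40).
|AP × d|² = 29640 and |d|² = 65, so the distance is √(29640/65) = √456 = 2√114.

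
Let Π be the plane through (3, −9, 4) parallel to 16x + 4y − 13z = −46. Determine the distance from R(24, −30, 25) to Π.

1

Parallel planes share the normal n = (16, 4, −13); since (3, −9, 4) lies on the plane, its equation is 16x + 4y − 13z = -40.
Then n·(24, −30, 25) − (−40) = −21.
|n| = √(256 + 16 + 169) = 21, so the distance is |-21|/21 = 1.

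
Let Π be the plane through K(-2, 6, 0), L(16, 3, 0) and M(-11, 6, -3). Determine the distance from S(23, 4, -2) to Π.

19/√46

KL = (18, -3, 0) and KM = (-9, 0, -3), so a normal is n = KL × KM = (9, 54, -27).
d = |9·23 + 54·4 + (-27)·(-2) − 306| / √(81 + 2916 + 729) = |171| / (9√46) = 19√46/46.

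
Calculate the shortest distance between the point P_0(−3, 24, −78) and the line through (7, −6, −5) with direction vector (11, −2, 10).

√2729

Direction vector d = (11, −2, 10).
AP = (−10, 30, −73); AP·d = -900, |AP|² = 6329, |d|² = 225.
distance² = |AP|² − (AP·d)²/|d|² = 6329 − 810000/225 = 2729, so the distance is √2729.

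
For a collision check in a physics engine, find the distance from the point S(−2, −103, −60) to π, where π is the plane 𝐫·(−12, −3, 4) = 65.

n = (−12, −3, 4); n·P − 65 = 28; |n| = 13; distance = 28/13.

28/13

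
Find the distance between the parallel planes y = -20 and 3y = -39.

7

Divide the second equation by 3 to match normals: y = -13.
Both planes have normal n = (0, 1, 0), |n| = 1. Any point on the first plane is at distance |(-13) − (-20)|/|n| = 7/1 = 7 from the second.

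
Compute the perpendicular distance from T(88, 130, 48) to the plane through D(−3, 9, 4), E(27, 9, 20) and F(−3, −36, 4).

4

DE = (30, 0, 16) and DF = (0, −45, 0), so a normal is n = DE × DF = (720, 0, −1350).
Then n·(88, 130, 48) − (−7560) = 6120.
|n| = √(518400 + 0 + 1822500) = 1530, so the distance is |6120|/1530 = 4.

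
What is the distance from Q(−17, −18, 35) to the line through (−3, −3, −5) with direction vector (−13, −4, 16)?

Direction vector d = (−13, −4, 16).
AP = (−14, −15, 40); AP·d = 882, |AP|² = 2021, |d|² = 441.
distance² = |AP|² − (AP·d)²/|d|² = 2021 − 777924/441 = 257, so the distance is √257.

√257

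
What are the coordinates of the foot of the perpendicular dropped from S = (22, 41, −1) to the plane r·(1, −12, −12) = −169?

n = (1, −12, −12), |n|² = 289, and n·S − (-169) = -289.
t = -289/289 = -1, so the foot is S − t·n = (22, 41, −1) − (-1)·(1, −12, −12) = (23, 29, −13).

(23, 29, -13)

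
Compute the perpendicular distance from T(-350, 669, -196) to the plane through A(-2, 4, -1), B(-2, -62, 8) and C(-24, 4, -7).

9

AB = (0, -66, 9) and AC = (-22, 0, -6), so a normal is n = AB × AC = (396, -198, -1452).
n = (396, -198, -1452); n·P − (-132) = 13662; |n| = 1518; distance = 13662/1518 = 9.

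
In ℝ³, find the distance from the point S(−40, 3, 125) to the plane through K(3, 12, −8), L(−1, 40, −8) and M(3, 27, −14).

3

KL = (−4, 28, 0) and KM = (0, 15, −6), so a normal is n = KL × KM = (−168, −24, −60).
n = (−168, −24, −60); n·P − (-312) = -540; |n| = 180; distance = 540/180 = 3.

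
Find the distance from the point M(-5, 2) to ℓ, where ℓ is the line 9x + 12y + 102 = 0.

d = |9·(-5) + 12·2 − (-102)| / √(81 + 144) = |81|/15 = 27/5.

27/5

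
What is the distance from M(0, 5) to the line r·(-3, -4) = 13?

d = |(-3)·0 + (-4)·5 − 13| / √(9 + 16) = |-33|/5 = 33/5.

33/5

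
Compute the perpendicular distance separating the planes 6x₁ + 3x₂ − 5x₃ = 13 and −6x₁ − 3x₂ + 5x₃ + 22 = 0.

9/√70

Divide the second equation by -1 to match normals: 6x₁ + 3x₂ − 5x₃ = 22.
Both planes have normal n = (6, 3, −5), |n| = √70. Any point on the first plane is at distance |22 − 13|/|n| = 9/√70 = 9√70/70 from the second.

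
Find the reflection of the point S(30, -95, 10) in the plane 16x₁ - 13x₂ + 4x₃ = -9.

n = (16, -13, 4), |n|² = 441, n·S − (-9) = 1764, so t = 1764/441 = 4.
Foot F = S − 4·n = (-34, -43, -6); the reflection is 2F − S = (-98, 9, -22).

(-98, 9, -22)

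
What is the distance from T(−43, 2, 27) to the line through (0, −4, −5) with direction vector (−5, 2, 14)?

Direction vector d = (−5, 2, 14).
AP = (−43, 6, 32); AP·d = 675, |AP|² = 2909, |d|² = 225.
distance² = |AP|² − (AP·d)²/|d|² = 2909 − 455625/225 = 884, so the distance is 2√221.

2√221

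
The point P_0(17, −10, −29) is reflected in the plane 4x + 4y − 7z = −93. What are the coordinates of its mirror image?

(-15, -42, 27)

n = (4, 4, −7), |n|² = 81, n·P_0 − (-93) = 324, so t = 324/81 = 4.
Foot F = P_0 − 4·n = (1, −26, −1); the reflection is 2F − P_0 = (−15, −42, 27).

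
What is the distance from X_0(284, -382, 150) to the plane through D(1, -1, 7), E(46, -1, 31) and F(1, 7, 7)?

DE = (45, 0, 24) and DF = (0, 8, 0), so a normal is n = DE × DF = (-192, 0, 360).
Then n·(284, -382, 150) - 2328 = -2856.
|n| = √(36864 + 0 + 129600) = 408, so the distance is |-2856|/408 = 7.

7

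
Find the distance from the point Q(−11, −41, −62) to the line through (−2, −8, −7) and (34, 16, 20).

A direction vector is d = (36, 24, 27).
AP = (−9, −33, −55); AP·d = -2601, |AP|² = 4195, |d|² = 2601.
distance² = |AP|² − (AP·d)²/|d|² = 4195 − 6765201/2601 = 1594, so the distance is √1594.

√1594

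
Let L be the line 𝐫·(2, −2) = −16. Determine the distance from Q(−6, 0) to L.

√2

d = |2·(-6) + (-2)·0 − (-16)| / √(4 + 4) = |4|/(2√2) = √2.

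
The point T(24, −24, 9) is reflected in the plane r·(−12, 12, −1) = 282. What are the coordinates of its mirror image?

With n = (−12, 12, −1), the signed offset is (n·T − 282)/|n|² = -867/289 = -3.
T' = T − 2t·n = (24, −24, 9) − (-6)·(−12, 12, −1) = (−48, 48, 3).

(-48, 48, 3)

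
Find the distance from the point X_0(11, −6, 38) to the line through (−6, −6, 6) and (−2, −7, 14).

A direction vector is d = (4, −1, 8).
AP = (17, 0, 32), and AP × d = (32, −8, −17).
|AP × d|² = 1377 and |d|² = 81, so the distance is √(1377/81) = √17.

√17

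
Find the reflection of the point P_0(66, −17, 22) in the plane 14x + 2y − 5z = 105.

(-18, -29, 52)

n = (14, 2, −5), |n|² = 225, n·P_0 − 105 = 675, so t = 675/225 = 3.
Foot F = P_0 − 3·n = (24, −23, 37); the reflection is 2F − P_0 = (−18, −29, 52).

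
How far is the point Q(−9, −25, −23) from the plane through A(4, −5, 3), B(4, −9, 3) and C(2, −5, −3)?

AB = (0, −4, 0) and AC = (−2, 0, −6), so a normal is n = AB × AC = (24, 0, −8).
Then n·(−9, −25, −23) − 72 = −104.
|n| = √(576 + 0 + 64) = 8√10, so the distance is |-104|/(8√10) = 13√10/10.

13/√10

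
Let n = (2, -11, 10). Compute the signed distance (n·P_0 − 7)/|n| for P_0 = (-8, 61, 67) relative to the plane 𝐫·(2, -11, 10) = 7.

n·P_0 − 7 = -24.
|n| = 15, so the signed distance is -24/15 = -8/5.

-8/5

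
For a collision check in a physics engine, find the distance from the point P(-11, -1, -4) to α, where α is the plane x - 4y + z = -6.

d = |1·(-11) + (-4)·(-1) + 1·(-4) − (-6)| / √(1 + 16 + 1) = |-5| / (3√2) = 5√2/6.

5√2/6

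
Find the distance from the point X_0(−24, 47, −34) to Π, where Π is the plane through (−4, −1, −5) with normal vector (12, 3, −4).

20/13

The plane has equation n·(r − (−4, −1, −5)) = 0, i.e. n·r = -31.
d = |12·(-24) + 3·47 + (-4)·(-34) − (-31)| / √(144 + 9 + 16) = |20| / 13 = 20/13.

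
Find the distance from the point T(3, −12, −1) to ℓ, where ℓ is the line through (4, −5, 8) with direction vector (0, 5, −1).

√105

Direction vector d = (0, 5, −1).
AP = (−1, −7, −9), and AP × d = (52, −1, −5).
|AP × d|² = 2730 and |d|² = 26, so the distance is √(2730/26) = √105.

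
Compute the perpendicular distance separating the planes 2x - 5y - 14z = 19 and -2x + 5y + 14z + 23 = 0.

4/15

Divide the second equation by -1 to match normals: 2x - 5y - 14z = 23.
Both planes have normal n = (2, -5, -14), |n| = 15. Any point on the first plane is at distance |23 − 19|/|n| = 4/15 from the second.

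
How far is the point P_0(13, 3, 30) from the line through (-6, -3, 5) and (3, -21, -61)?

√493

A direction vector is d = (9, -18, -66).
AP = (19, 6, 25); AP·d = -1587, |AP|² = 1022, |d|² = 4761.
distance² = |AP|² − (AP·d)²/|d|² = 1022 − 2518569/4761 = 493, so the distance is √493.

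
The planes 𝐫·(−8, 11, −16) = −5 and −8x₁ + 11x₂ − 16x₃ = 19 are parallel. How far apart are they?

8/7

With common normal n = (−8, 11, −16) (|n| = 21), the distance is |(-5) − 19|/|n| = 24/21 = 8/7.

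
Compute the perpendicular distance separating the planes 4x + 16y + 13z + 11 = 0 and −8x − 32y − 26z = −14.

Divide the second equation by -2 to match normals: 4x + 16y + 13z = 7.
With common normal n = (4, 16, 13) (|n| = 21), the distance is |(-11) − 7|/|n| = 18/21 = 6/7.

6/7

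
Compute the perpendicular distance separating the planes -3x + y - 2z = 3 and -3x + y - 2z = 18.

With common normal n = (-3, 1, -2) (|n| = √14), the distance is |3 − 18|/|n| = 15/√14 = 15√14/14.

15√14/14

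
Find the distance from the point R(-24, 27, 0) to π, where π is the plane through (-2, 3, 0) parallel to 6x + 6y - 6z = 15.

Parallel planes share the normal n = (6, 6, -6); since (-2, 3, 0) lies on the plane, its equation is 6x + 6y - 6z = 6.
d = |6·(-24) + 6·27 + (-6)·0 − 6| / √(36 + 36 + 36) = |12| / (6√3) = 2√3/3.

2√3/3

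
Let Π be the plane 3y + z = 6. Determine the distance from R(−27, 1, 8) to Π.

Normal vector n = (0, 3, 1), and n·(−27, 1, 8) − 6 = 5.
|n| = √(0 + 9 + 1) = √10, so the distance is |5|/√10 = √10/2.

5/√10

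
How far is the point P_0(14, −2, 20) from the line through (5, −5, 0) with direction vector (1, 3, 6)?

Direction vector d = (1, 3, 6).
AP = (9, 3, 20); AP·d = 138, |AP|² = 490, |d|² = 46.
distance² = |AP|² − (AP·d)²/|d|² = 490 − 19044/46 = 76, so the distance is 2√19.

2√19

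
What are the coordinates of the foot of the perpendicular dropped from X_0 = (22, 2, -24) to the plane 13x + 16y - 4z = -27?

n = (13, 16, -4), |n|² = 441, and n·X_0 − (-27) = 441.
t = 441/441 = 1, so the foot is X_0 − t·n = (22, 2, -24) − 1·(13, 16, -4) = (9, -14, -20).

(9, -14, -20)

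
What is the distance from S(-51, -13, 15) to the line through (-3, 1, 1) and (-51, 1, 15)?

14

A direction vector is d = (-48, 0, 14).
AP = (-48, -14, 14); AP·d = 2500, |AP|² = 2696, |d|² = 2500.
distance² = |AP|² − (AP·d)²/|d|² = 2696 − 6250000/2500 = 196, so the distance is 14.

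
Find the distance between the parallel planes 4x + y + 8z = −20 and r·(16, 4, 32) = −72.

2/9

Divide the second equation by 4 to match normals: 4x + y + 8z = -18.
Both planes have normal n = (4, 1, 8), |n| = 9. Any point on the first plane is at distance |(-18) − (-20)|/|n| = 2/9 from the second.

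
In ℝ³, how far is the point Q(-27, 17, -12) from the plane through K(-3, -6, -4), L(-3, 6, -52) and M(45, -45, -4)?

8/7

KL = (0, 12, -48) and KM = (48, -39, 0), so a normal is n = KL × KM = (-1872, -2304, -576).
Then n·(-27, 17, -12) - 21744 = -3456.
|n| = √(3504384 + 5308416 + 331776) = 3024, so the distance is |-3456|/3024 = 8/7.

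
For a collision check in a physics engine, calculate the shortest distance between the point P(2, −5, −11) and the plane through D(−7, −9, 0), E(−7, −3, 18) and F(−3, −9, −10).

1/√65

DE = (0, 6, 18) and DF = (4, 0, −10), so a normal is n = DE × DF = (−60, 72, −24).
d = |(-60)·2 + 72·(-5) + (-24)·(-11) − (-228)| / √(3600 + 5184 + 576) = |12| / (12√65) = 1/√65.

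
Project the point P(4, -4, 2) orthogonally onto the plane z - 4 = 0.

The perpendicular from P has direction n = (0, 0, 1): r = (4, -4, 2) + μ(0, 0, 1).
Substitute into the plane: n·(P + μn) = 4 gives 2 + 1μ = 4, so μ = 2.
Foot = (4, -4, 2) + 2·(0, 0, 1) = (4, -4, 4).

(4, -4, 4)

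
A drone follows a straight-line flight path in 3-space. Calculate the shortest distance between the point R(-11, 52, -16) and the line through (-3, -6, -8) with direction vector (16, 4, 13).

Direction vector d = (16, 4, 13).
AP = (-8, 58, -8); AP·d = 0, |AP|² = 3492, |d|² = 441.
distance² = |AP|² − (AP·d)²/|d|² = 3492 − 0/441 = 3492, so the distance is 6√97.

6√97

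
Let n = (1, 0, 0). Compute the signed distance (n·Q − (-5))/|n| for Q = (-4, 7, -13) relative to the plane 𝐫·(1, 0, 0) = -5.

1

n·Q − (-5) = 1.
|n| = 1, so the signed distance is 1/1 = 1.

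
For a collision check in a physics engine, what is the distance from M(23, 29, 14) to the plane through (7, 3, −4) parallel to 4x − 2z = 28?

14√5/5

Parallel planes share the normal n = (4, 0, −2); since (7, 3, −4) lies on the plane, its equation is 4x − 2z = 36.
d = |4·23 + (-2)·14 − 36| / √(16 + 0 + 4) = |28| / (2√5) = 14√5/5.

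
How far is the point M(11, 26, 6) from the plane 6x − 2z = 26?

14/√10

n = (6, 0, −2); n·P − 26 = 28; |n| = 2√10; distance = 28/(2√10) = 7√10/5.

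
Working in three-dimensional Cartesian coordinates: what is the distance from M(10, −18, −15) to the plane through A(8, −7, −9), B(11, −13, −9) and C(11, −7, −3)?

AB = (3, −6, 0) and AC = (3, 0, 6), so a normal is n = AB × AC = (−36, −18, 18).
Then n·(10, −18, −15) − (−324) = 18.
|n| = √(1296 + 324 + 324) = 18√6, so the distance is |18|/(18√6) = √6/6.

1/√6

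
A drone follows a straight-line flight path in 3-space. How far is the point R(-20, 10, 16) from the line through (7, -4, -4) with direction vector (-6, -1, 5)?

Direction vector d = (-6, -1, 5).
AP = (-27, 14, 20), and AP × d = (90, 15, 111).
|AP × d|² = 20646 and |d|² = 62, so the distance is √(20646/62) = √333 = 3√37.

3√37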